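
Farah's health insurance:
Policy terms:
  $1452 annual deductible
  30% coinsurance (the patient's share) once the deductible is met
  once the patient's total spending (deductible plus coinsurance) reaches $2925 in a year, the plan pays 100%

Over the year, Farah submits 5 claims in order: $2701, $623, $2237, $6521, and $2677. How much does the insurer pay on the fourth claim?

$6280.70

Claim 1 ($2701): $1452 to deductible, leaving $1249; patient's 30% is $374.70. Patient pays $1826.70; OOP now $1826.70. Insurer: $2701 − $1826.70 = $874.30.
Claim 2 ($623): 30% coinsurance on $623 = $186.90. Patient pays $186.90; OOP now $2013.60. Plan pays $623 − $186.90 = $436.10.
Claim 3 ($2237): deductible already satisfied, so patient's share is 30% × $2237 = $671.10. Patient owes $671.10 (running OOP $2684.70). Insurer: $2237 − $671.10 = $1565.90.
Claim 4 ($6521): 30% coinsurance on $6521 = $1956.30. OOP would hit $4641 > $2925, so the cap limits the patient to $2925 − $2684.70 = $240.30. Plan pays $6521 − $240.30 = $6280.70.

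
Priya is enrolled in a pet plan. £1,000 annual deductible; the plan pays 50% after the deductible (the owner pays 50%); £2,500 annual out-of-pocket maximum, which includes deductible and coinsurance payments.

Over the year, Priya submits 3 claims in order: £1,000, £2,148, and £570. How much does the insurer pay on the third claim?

£285

Claim 1 — £1,000: all of it applies to the deductible. Owner owes £1,000 (running OOP £1,000). Insurer: £1,000 − £1,000 = £0.
Claim 2 — £2,148: deductible met; 50% of £2,148 = £1,074. Owner owes £1,074 (running OOP £2,074). Plan pays £2,148 − £1,074 = £1,074.
Claim 3 — £570: deductible already satisfied, so owner's share is 50% × £570 = £285. Owner owes £285 (running OOP £2,359). Insurer: £570 − £285 = £285.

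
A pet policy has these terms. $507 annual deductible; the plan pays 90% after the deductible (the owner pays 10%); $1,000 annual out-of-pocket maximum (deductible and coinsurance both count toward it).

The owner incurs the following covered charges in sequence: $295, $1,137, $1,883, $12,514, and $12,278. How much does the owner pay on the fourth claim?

Claim 1 — $295: fully absorbed by the deductible. Cost to owner: $295. OOP to date $295.
Claim 2 — $1,137: $212 finishes the deductible; $925 goes to coinsurance; owner's 10% is $92.50. Owner pays $304.50; OOP now $599.50.
Claim 3 — $1,883: deductible met; 10% of $1,883 = $188.30. Cost to owner: $188.30. OOP to date $787.80.
Claim 4 — $12,514: 10% coinsurance on $12,514 = $1,251.40. Adding that to $787.80 gives $2,039.20, past the $1,000 cap; owner pays only $1,000 − $787.80 = $212.20.

$212.20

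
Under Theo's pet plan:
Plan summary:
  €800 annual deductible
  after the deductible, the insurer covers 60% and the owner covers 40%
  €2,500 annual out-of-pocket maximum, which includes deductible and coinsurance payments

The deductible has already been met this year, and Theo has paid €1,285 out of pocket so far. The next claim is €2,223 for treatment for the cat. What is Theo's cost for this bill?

With the deductible met, the entire €2,223 is subject to coinsurance.
Coinsurance: €2,223 × 40% = €889.20.
Year-to-date out-of-pocket becomes €1,285 + €889.20 = €2,174.20, still under the €2,500 maximum, so no cap applies.

€889.20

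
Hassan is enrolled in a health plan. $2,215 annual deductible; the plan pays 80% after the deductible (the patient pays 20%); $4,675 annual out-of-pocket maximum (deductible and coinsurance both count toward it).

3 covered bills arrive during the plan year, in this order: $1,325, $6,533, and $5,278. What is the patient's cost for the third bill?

$1,055.60

#1 ($1,325): fully absorbed by the deductible. Patient owes $1,325 (running OOP $1,325).
#2 ($6,533): deductible takes $890, $5,643 remains; 20% of $5,643 = $1,128.60. Cost to patient: $2,018.60. OOP to date $3,343.60.
#3 ($5,278): deductible met; 20% of $5,278 = $1,055.60. Patient pays $1,055.60; OOP now $4,399.20.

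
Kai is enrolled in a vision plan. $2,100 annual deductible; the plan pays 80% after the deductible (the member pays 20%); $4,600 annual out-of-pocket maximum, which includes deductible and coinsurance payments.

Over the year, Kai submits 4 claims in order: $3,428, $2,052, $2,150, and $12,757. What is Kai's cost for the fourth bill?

$1,394

Claim 1 — $3,428: $2,100 to deductible, leaving $1,328; 20% of $1,328 = $265.60. Member owes $2,365.60 (running OOP $2,365.60).
Claim 2 — $2,052: deductible already satisfied, so member's share is 20% × $2,052 = $410.40. Member owes $410.40 (running OOP $2,776).
Claim 3 — $2,150: 20% coinsurance on $2,150 = $430. Cost to member: $430. OOP to date $3,206.
Claim 4 — $12,757: 20% coinsurance on $12,757 = $2,551.40. OOP would hit $5,757.40 > $4,600, so the cap limits the member to $4,600 − $3,206 = $1,394.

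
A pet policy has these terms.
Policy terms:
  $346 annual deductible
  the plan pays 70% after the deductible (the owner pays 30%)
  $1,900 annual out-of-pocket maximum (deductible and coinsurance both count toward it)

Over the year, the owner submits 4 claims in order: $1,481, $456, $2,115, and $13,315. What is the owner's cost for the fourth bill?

Bill 1, $1,481: deductible takes $346, $1,135 remains; coinsurance $1,135 × 30% = $340.50. Cost to owner: $686.50. OOP to date $686.50.
Bill 2, $456: deductible already satisfied, so owner's share is 30% × $456 = $136.80. Owner pays $136.80; OOP now $823.30.
Bill 3, $2,115: 30% coinsurance on $2,115 = $634.50. Cost to owner: $634.50. OOP to date $1,457.80.
Bill 4, $13,315: 30% coinsurance on $13,315 = $3,994.50. That would push OOP to $5,452.30, over the $1,900 cap, so owner pays $1,900 − $1,457.80 = $442.20.

$442.20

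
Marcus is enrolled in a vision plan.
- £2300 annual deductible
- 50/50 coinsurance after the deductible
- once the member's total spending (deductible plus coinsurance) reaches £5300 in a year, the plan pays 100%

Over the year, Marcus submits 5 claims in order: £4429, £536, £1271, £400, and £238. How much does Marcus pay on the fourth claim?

£200

Claim 1 (£4429): deductible takes £2300, £2129 remains; coinsurance £2129 × 50% = £1064.50. Member owes £3364.50 (running OOP £3364.50).
Claim 2 (£536): deductible already satisfied, so member's share is 50% × £536 = £268. Cost to member: £268. OOP to date £3632.50.
Claim 3 (£1271): 50% coinsurance on £1271 = £635.50. Member owes £635.50 (running OOP £4268).
Claim 4 (£400): 50% coinsurance on £400 = £200. Cost to member: £200. OOP to date £4468.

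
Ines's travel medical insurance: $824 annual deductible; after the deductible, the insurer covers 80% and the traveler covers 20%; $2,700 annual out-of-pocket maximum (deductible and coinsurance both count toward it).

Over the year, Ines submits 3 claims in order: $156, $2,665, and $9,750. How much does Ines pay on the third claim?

#1 ($156): fully absorbed by the deductible. Traveler owes $156 (running OOP $156).
#2 ($2,665): $668 finishes the deductible; $1,997 goes to coinsurance; traveler's 20% is $399.40. Traveler owes $1,067.40 (running OOP $1,223.40).
#3 ($9,750): deductible met; 20% of $9,750 = $1,950. OOP would hit $3,173.40 > $2,700, so the cap limits the traveler to $2,700 − $1,223.40 = $1,476.60.

$1,476.60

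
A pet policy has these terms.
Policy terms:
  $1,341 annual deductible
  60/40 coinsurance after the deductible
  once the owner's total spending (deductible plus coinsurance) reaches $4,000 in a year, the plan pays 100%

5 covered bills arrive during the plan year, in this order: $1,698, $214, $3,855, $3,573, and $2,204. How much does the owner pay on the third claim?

Claim 1 ($1,698): $1,341 to deductible, leaving $357; 40% of $357 = $142.80. Owner owes $1,483.80 (running OOP $1,483.80).
Claim 2 ($214): deductible met; 40% of $214 = $85.60. Owner owes $85.60 (running OOP $1,569.40).
Claim 3 ($3,855): 40% coinsurance on $3,855 = $1,542. Owner pays $1,542; OOP now $3,111.40.

$1,542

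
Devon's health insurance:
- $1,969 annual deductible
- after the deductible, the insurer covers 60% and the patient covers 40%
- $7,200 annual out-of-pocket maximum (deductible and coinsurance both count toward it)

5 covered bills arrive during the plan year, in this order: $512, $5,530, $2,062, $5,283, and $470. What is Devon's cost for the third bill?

Bill 1, $512: fully absorbed by the deductible. Patient owes $512 (running OOP $512).
Bill 2, $5,530: $1,457 finishes the deductible; $4,073 goes to coinsurance; 40% of $4,073 = $1,629.20. Patient pays $3,086.20; OOP now $3,598.20.
Bill 3, $2,062: deductible met; 40% of $2,062 = $824.80. Cost to patient: $824.80. OOP to date $4,423.

$824.80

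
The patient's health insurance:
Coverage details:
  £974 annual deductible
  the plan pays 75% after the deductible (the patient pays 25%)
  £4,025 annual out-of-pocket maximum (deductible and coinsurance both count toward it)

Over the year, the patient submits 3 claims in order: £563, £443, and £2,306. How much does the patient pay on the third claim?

#1 (£563): all of it applies to the deductible. Patient owes £563 (running OOP £563).
#2 (£443): £411 finishes the deductible; £32 goes to coinsurance; patient's 25% is £8. Patient pays £419; OOP now £982.
#3 (£2,306): deductible met; 25% of £2,306 = £576.50. Patient pays £576.50; OOP now £1,558.50.

£576.50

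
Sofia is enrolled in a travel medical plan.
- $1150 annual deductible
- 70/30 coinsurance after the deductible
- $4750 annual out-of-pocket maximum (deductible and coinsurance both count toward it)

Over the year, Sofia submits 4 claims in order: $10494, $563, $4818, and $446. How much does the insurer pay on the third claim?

#1 ($10494): $1150 finishes the deductible; $9344 goes to coinsurance; traveler's 30% is $2803.20. Traveler owes $3953.20 (running OOP $3953.20). Insurer: $10494 − $3953.20 = $6540.80.
#2 ($563): deductible already satisfied, so traveler's share is 30% × $563 = $168.90. Traveler pays $168.90; OOP now $4122.10. Insurer: $563 − $168.90 = $394.10.
#3 ($4818): 30% coinsurance on $4818 = $1445.40. Adding that to $4122.10 gives $5567.50, past the $4750 cap; traveler pays only $4750 − $4122.10 = $627.90. Plan pays $4818 − $627.90 = $4190.10.

$4190.10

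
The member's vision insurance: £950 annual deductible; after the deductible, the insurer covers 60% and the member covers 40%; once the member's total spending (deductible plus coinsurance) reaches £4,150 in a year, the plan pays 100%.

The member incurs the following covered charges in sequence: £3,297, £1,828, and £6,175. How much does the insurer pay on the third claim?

Claim 1 — £3,297: deductible takes £950, £2,347 remains; member's 40% is £938.80. Cost to member: £1,888.80. OOP to date £1,888.80. Plan pays £3,297 − £1,888.80 = £1,408.20.
Claim 2 — £1,828: 40% coinsurance on £1,828 = £731.20. Member pays £731.20; OOP now £2,620. Insurer: £1,828 − £731.20 = £1,096.80.
Claim 3 — £6,175: deductible already satisfied, so member's share is 40% × £6,175 = £2,470. OOP would hit £5,090 > £4,150, so the cap limits the member to £4,150 − £2,620 = £1,530. Insurer: £6,175 − £1,530 = £4,645.

£4,645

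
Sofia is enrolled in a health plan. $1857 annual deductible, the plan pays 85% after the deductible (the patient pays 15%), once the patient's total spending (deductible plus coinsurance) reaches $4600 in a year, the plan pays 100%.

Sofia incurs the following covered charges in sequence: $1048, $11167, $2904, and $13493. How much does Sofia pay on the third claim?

$435.60

Claim 1 ($1048): all of it applies to the deductible. Patient owes $1048 (running OOP $1048).
Claim 2 ($11167): deductible takes $809, $10358 remains; coinsurance $10358 × 15% = $1553.70. Patient owes $2362.70 (running OOP $3410.70).
Claim 3 ($2904): deductible met; 15% of $2904 = $435.60. Patient pays $435.60; OOP now $3846.30.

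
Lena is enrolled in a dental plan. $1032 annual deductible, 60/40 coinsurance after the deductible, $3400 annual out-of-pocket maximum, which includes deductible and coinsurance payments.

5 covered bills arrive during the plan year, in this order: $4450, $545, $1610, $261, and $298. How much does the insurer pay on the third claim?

Claim 1 — $4450: $1032 to deductible, leaving $3418; patient's 40% is $1367.20. Patient owes $2399.20 (running OOP $2399.20). Plan pays $4450 − $2399.20 = $2050.80.
Claim 2 — $545: 40% coinsurance on $545 = $218. Patient owes $218 (running OOP $2617.20). Insurer: $545 − $218 = $327.
Claim 3 — $1610: 40% coinsurance on $1610 = $644. Patient owes $644 (running OOP $3261.20). Plan pays $1610 − $644 = $966.

$966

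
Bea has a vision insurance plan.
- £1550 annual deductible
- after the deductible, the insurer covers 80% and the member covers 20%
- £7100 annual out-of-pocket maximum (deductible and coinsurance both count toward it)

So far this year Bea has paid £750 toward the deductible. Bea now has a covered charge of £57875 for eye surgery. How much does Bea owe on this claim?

Remaining deductible: £1550 − £750 = £800.
That leaves £57875 − £800 = £57075 for coinsurance.
20% of £57075 = £11415 falls to the member.
That puts the member's cost at £800 + £11415 = £12215 before any cap.
Adding £12215 to the £750 already spent would give £12965, which exceeds the £7100 cap; the member pays just £7100 − £750 = £6350.

£6350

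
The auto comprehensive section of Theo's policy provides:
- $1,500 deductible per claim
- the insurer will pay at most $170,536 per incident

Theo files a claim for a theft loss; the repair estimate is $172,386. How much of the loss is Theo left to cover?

$1,850

Subtract the deductible: $172,386 − $1,500 = $170,886.
$170,886 exceeds the $170,536 limit, so the insurer pays the limit: $170,536.
The policyholder bears the rest of the original loss: $172,386 − $170,536 = $1,850.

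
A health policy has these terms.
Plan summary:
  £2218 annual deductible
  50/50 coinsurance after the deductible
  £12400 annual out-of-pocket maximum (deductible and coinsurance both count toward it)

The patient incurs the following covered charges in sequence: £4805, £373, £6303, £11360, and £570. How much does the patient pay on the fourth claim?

#1 (£4805): £2218 finishes the deductible; £2587 goes to coinsurance; patient's 50% is £1293.50. Patient owes £3511.50 (running OOP £3511.50).
#2 (£373): deductible already satisfied, so patient's share is 50% × £373 = £186.50. Cost to patient: £186.50. OOP to date £3698.
#3 (£6303): 50% coinsurance on £6303 = £3151.50. Cost to patient: £3151.50. OOP to date £6849.50.
#4 (£11360): deductible met; 50% of £11360 = £5680. That would push OOP to £12529.50, over the £12400 cap, so patient pays £12400 − £6849.50 = £5550.50.

£5550.50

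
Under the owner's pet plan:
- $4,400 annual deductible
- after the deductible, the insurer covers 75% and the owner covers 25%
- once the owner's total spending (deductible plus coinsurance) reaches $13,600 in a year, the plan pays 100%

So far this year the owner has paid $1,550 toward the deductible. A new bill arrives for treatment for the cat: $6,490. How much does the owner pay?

$3,760

$1,550 of the $4,400 deductible is already met, leaving $2,850.
After the $2,850 deductible portion, $6,490 − $2,850 = $3,640 is subject to coinsurance.
Coinsurance: $3,640 × 25% = $910.
That puts the owner's cost at $2,850 + $910 = $3,760 before any cap.
Total out-of-pocket so far would be $1,550 + $3,760 = $5,310, below the $13,600 cap — no reduction.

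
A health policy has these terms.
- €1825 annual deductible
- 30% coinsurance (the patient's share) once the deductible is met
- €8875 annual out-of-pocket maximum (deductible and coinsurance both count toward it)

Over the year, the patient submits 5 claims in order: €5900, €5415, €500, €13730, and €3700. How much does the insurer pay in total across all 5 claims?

€20370

#1 (€5900): €1825 to deductible, leaving €4075; patient's 30% is €1222.50. Patient pays €3047.50; OOP now €3047.50. Insurer: €5900 − €3047.50 = €2852.50.
#2 (€5415): 30% coinsurance on €5415 = €1624.50. Patient pays €1624.50; OOP now €4672. Insurer: €5415 − €1624.50 = €3790.50.
#3 (€500): deductible met; 30% of €500 = €150. Cost to patient: €150. OOP to date €4822. Plan pays €500 − €150 = €350.
#4 (€13730): deductible already satisfied, so patient's share is 30% × €13730 = €4119. That would push OOP to €8941, over the €8875 cap, so patient pays €8875 − €4822 = €4053. Plan pays €13730 − €4053 = €9677.
#5 (€3700): 30% coinsurance on €3700 = €1110. Adding that to €8875 gives €9985, past the €8875 cap; patient pays only €8875 − €8875 = €0. Plan pays €3700 − €0 = €3700.
Insurer total: €2852.50 + €3790.50 + €350 + €9677 + €3700 = €20370.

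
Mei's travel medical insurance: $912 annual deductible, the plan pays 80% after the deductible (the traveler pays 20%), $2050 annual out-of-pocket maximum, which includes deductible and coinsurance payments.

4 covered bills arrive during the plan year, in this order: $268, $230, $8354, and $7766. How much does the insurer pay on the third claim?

Claim 1 ($268): all of it applies to the deductible. Traveler pays $268; OOP now $268. Insurer: $268 − $268 = $0.
Claim 2 ($230): fully absorbed by the deductible. Traveler pays $230; OOP now $498. Plan pays $230 − $230 = $0.
Claim 3 ($8354): deductible takes $414, $7940 remains; traveler's 20% is $1588. Deductible plus coinsurance: $414 + $1588 = $2002. Adding that to $498 gives $2500, past the $2050 cap; traveler pays only $2050 − $498 = $1552. Insurer: $8354 − $1552 = $6802.

$6802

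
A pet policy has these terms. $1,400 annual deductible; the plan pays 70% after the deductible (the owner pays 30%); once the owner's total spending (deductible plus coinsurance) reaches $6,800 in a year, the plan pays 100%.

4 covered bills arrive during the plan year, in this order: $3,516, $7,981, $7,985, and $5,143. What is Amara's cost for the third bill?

$2,370.90

Claim 1 ($3,516): deductible takes $1,400, $2,116 remains; coinsurance $2,116 × 30% = $634.80. Owner pays $2,034.80; OOP now $2,034.80.
Claim 2 ($7,981): deductible already satisfied, so owner's share is 30% × $7,981 = $2,394.30. Owner pays $2,394.30; OOP now $4,429.10.
Claim 3 ($7,985): 30% coinsurance on $7,985 = $2,395.50. Adding that to $4,429.10 gives $6,824.60, past the $6,800 cap; owner pays only $6,800 − $4,429.10 = $2,370.90.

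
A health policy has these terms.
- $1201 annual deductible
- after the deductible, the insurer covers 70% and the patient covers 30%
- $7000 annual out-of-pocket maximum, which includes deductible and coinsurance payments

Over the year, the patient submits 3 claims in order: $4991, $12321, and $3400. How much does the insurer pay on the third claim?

$2434.30

Claim 1 ($4991): $1201 finishes the deductible; $3790 goes to coinsurance; patient's 30% is $1137. Patient pays $2338; OOP now $2338. Insurer: $4991 − $2338 = $2653.
Claim 2 ($12321): deductible already satisfied, so patient's share is 30% × $12321 = $3696.30. Cost to patient: $3696.30. OOP to date $6034.30. Insurer: $12321 − $3696.30 = $8624.70.
Claim 3 ($3400): deductible already satisfied, so patient's share is 30% × $3400 = $1020. OOP would hit $7054.30 > $7000, so the cap limits the patient to $7000 − $6034.30 = $965.70. Plan pays $3400 − $965.70 = $2434.30.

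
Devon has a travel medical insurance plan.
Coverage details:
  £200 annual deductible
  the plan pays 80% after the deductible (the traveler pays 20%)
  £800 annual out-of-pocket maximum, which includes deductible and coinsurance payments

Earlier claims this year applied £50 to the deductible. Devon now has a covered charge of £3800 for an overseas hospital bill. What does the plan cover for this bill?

£3050

£50 of the £200 deductible is already met, leaving £150.
The remaining £3650 (= £3800 − £150) moves to coinsurance.
Coinsurance: £3650 × 20% = £730.
That puts the traveler's cost at £150 + £730 = £880 before any cap.
Year-to-date out-of-pocket would reach £50 + £880 = £930, above the £800 maximum, so the traveler pays only £800 − £50 = £750.
Insurer pays the balance: £3800 − £750 = £3050.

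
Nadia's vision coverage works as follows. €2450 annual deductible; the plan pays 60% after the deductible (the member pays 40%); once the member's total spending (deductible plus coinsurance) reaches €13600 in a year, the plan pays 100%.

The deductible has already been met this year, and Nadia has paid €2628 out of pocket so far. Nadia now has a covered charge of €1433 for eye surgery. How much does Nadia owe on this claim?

The deductible is already satisfied, so the full bill goes to coinsurance.
Member's 40% share of €1433 is €573.20.
Total out-of-pocket so far would be €2628 + €573.20 = €3201.20, below the €13600 cap — no reduction.

€573.20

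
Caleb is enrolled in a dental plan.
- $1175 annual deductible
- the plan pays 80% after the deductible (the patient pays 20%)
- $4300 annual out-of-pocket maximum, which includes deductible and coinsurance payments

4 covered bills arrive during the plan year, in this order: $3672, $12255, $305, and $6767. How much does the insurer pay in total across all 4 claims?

$18699

Claim 1 — $3672: $1175 finishes the deductible; $2497 goes to coinsurance; coinsurance $2497 × 20% = $499.40. Cost to patient: $1674.40. OOP to date $1674.40. Plan pays $3672 − $1674.40 = $1997.60.
Claim 2 — $12255: 20% coinsurance on $12255 = $2451. Patient owes $2451 (running OOP $4125.40). Insurer: $12255 − $2451 = $9804.
Claim 3 — $305: deductible already satisfied, so patient's share is 20% × $305 = $61. Patient owes $61 (running OOP $4186.40). Plan pays $305 − $61 = $244.
Claim 4 — $6767: 20% coinsurance on $6767 = $1353.40. OOP would hit $5539.80 > $4300, so the cap limits the patient to $4300 − $4186.40 = $113.60. Insurer: $6767 − $113.60 = $6653.40.
Insurer total: $1997.60 + $9804 + $244 + $6653.40 = $18699.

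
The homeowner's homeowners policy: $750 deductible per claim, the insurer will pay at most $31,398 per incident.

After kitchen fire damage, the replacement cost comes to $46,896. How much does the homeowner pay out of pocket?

Less the $750 deductible: $46,896 − $750 = $46,146.
$46,146 exceeds the $31,398 limit, so the insurer pays the limit: $31,398.
Out of pocket: $46,896 − $31,398 = $15,498.

$15,498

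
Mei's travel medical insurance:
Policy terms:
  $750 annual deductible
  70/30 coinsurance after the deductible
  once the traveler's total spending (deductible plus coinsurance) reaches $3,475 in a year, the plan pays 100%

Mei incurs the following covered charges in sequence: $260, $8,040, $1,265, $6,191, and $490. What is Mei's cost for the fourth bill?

#1 ($260): all of it applies to the deductible. Traveler pays $260; OOP now $260.
#2 ($8,040): $490 finishes the deductible; $7,550 goes to coinsurance; traveler's 30% is $2,265. Traveler pays $2,755; OOP now $3,015.
#3 ($1,265): 30% coinsurance on $1,265 = $379.50. Cost to traveler: $379.50. OOP to date $3,394.50.
#4 ($6,191): 30% coinsurance on $6,191 = $1,857.30. Adding that to $3,394.50 gives $5,251.80, past the $3,475 cap; traveler pays only $3,475 − $3,394.50 = $80.50.

$80.50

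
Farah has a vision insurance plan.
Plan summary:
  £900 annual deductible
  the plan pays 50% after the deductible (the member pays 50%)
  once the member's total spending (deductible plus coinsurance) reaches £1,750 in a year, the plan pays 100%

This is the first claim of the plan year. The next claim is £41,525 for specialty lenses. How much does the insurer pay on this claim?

£39,775

The full £900 deductible is still open; £900 of this bill applies to it.
That leaves £41,525 − £900 = £40,625 for coinsurance.
Coinsurance: £40,625 × 50% = £20,312.50.
So the member owes £900 + £20,312.50 = £21,212.50 before any cap.
That would bring total out-of-pocket to £21,212.50, past the £1,750 cap. The member is capped at £1,750 − £0 = £1,750 on this claim.
The plan picks up £41,525 − £1,750 = £39,775.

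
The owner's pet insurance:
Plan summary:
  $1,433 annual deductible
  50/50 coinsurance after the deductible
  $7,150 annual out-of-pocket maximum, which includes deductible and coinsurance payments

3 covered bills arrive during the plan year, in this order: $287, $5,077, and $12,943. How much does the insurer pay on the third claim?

#1 ($287): all of it applies to the deductible. Owner owes $287 (running OOP $287). Plan pays $287 − $287 = $0.
#2 ($5,077): $1,146 to deductible, leaving $3,931; owner's 50% is $1,965.50. Owner pays $3,111.50; OOP now $3,398.50. Insurer: $5,077 − $3,111.50 = $1,965.50.
#3 ($12,943): deductible already satisfied, so owner's share is 50% × $12,943 = $6,471.50. OOP would hit $9,870 > $7,150, so the cap limits the owner to $7,150 − $3,398.50 = $3,751.50. Insurer: $12,943 − $3,751.50 = $9,191.50.

$9,191.50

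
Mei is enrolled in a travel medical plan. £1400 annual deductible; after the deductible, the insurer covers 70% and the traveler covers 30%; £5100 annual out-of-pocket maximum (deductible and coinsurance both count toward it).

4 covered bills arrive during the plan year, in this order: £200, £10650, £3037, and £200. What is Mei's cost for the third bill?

#1 (£200): entire amount goes to the deductible. Traveler pays £200; OOP now £200.
#2 (£10650): £1200 to deductible, leaving £9450; traveler's 30% is £2835. Cost to traveler: £4035. OOP to date £4235.
#3 (£3037): deductible already satisfied, so traveler's share is 30% × £3037 = £911.10. OOP would hit £5146.10 > £5100, so the cap limits the traveler to £5100 − £4235 = £865.

£865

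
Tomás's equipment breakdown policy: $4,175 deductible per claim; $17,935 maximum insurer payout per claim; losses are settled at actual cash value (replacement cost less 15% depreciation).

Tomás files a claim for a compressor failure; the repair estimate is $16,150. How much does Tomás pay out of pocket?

$6,597.50

At 15% depreciation, ACV = $16,150 − $2,422.50 = $13,727.50.
Less the $4,175 deductible: $13,727.50 − $4,175 = $9,552.50.
That's under the $17,935 cap, so the insurer reimburses the full $9,552.50.
Business owner's share is the uncovered remainder: $16,150 − $9,552.50 = $6,597.50.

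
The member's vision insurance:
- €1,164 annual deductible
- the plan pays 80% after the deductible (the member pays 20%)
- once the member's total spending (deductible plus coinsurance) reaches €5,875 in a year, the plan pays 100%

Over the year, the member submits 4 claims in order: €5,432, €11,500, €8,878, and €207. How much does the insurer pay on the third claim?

Claim 1 — €5,432: €1,164 to deductible, leaving €4,268; member's 20% is €853.60. Member pays €2,017.60; OOP now €2,017.60. Insurer: €5,432 − €2,017.60 = €3,414.40.
Claim 2 — €11,500: deductible already satisfied, so member's share is 20% × €11,500 = €2,300. Member pays €2,300; OOP now €4,317.60. Plan pays €11,500 − €2,300 = €9,200.
Claim 3 — €8,878: deductible met; 20% of €8,878 = €1,775.60. That would push OOP to €6,093.20, over the €5,875 cap, so member pays €5,875 − €4,317.60 = €1,557.40. Insurer: €8,878 − €1,557.40 = €7,320.60.

€7,320.60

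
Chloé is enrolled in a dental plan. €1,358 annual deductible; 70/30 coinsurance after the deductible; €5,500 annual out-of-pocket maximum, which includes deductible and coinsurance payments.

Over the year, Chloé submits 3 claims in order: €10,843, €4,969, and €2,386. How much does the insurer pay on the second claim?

€3,672.50

#1 (€10,843): €1,358 finishes the deductible; €9,485 goes to coinsurance; patient's 30% is €2,845.50. Cost to patient: €4,203.50. OOP to date €4,203.50. Insurer: €10,843 − €4,203.50 = €6,639.50.
#2 (€4,969): deductible met; 30% of €4,969 = €1,490.70. That would push OOP to €5,694.20, over the €5,500 cap, so patient pays €5,500 − €4,203.50 = €1,296.50. Insurer: €4,969 − €1,296.50 = €3,672.50.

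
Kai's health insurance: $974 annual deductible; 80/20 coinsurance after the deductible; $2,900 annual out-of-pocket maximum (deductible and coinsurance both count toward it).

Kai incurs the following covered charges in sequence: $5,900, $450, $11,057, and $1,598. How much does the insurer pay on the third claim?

$10,206.20

Claim 1 ($5,900): deductible takes $974, $4,926 remains; patient's 20% is $985.20. Patient pays $1,959.20; OOP now $1,959.20. Plan pays $5,900 − $1,959.20 = $3,940.80.
Claim 2 ($450): deductible met; 20% of $450 = $90. Cost to patient: $90. OOP to date $2,049.20. Insurer: $450 − $90 = $360.
Claim 3 ($11,057): 20% coinsurance on $11,057 = $2,211.40. OOP would hit $4,260.60 > $2,900, so the cap limits the patient to $2,900 − $2,049.20 = $850.80. Plan pays $11,057 − $850.80 = $10,206.20.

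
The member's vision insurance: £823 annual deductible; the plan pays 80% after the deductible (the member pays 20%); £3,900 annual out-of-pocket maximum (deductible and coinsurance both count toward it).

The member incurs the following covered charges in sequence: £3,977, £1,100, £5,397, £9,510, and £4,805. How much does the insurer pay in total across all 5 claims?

£20,889

Claim 1 (£3,977): £823 to deductible, leaving £3,154; 20% of £3,154 = £630.80. Member pays £1,453.80; OOP now £1,453.80. Insurer: £3,977 − £1,453.80 = £2,523.20.
Claim 2 (£1,100): 20% coinsurance on £1,100 = £220. Member owes £220 (running OOP £1,673.80). Plan pays £1,100 − £220 = £880.
Claim 3 (£5,397): 20% coinsurance on £5,397 = £1,079.40. Cost to member: £1,079.40. OOP to date £2,753.20. Insurer: £5,397 − £1,079.40 = £4,317.60.
Claim 4 (£9,510): deductible already satisfied, so member's share is 20% × £9,510 = £1,902. That would push OOP to £4,655.20, over the £3,900 cap, so member pays £3,900 − £2,753.20 = £1,146.80. Insurer: £9,510 − £1,146.80 = £8,363.20.
Claim 5 (£4,805): deductible met; 20% of £4,805 = £961. OOP would hit £4,861 > £3,900, so the cap limits the member to £3,900 − £3,900 = £0. Insurer: £4,805 − £0 = £4,805.
Insurer total = bills − member's total = £24,789 − £3,900 = £20,889.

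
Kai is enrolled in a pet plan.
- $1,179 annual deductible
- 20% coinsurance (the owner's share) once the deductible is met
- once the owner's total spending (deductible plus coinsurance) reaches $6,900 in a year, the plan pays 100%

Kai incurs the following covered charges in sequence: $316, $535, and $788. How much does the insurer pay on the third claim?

$368

Claim 1 ($316): all of it applies to the deductible. Owner pays $316; OOP now $316. Insurer: $316 − $316 = $0.
Claim 2 ($535): entire amount goes to the deductible. Cost to owner: $535. OOP to date $851. Plan pays $535 − $535 = $0.
Claim 3 ($788): $328 to deductible, leaving $460; coinsurance $460 × 20% = $92. Owner pays $420; OOP now $1,271. Insurer: $788 − $420 = $368.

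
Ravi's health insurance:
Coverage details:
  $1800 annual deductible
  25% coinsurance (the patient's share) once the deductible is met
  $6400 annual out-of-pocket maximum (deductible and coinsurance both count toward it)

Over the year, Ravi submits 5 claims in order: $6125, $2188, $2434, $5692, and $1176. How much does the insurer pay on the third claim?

$1825.50

#1 ($6125): deductible takes $1800, $4325 remains; 25% of $4325 = $1081.25. Cost to patient: $2881.25. OOP to date $2881.25. Insurer: $6125 − $2881.25 = $3243.75.
#2 ($2188): deductible already satisfied, so patient's share is 25% × $2188 = $547. Patient owes $547 (running OOP $3428.25). Insurer: $2188 − $547 = $1641.
#3 ($2434): deductible already satisfied, so patient's share is 25% × $2434 = $608.50. Cost to patient: $608.50. OOP to date $4036.75. Insurer: $2434 − $608.50 = $1825.50.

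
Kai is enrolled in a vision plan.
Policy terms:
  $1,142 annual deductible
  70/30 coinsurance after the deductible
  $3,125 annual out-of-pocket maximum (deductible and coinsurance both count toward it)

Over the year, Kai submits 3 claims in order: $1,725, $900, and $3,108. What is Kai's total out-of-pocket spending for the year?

#1 ($1,725): $1,142 finishes the deductible; $583 goes to coinsurance; member's 30% is $174.90. Member owes $1,316.90 (running OOP $1,316.90).
#2 ($900): 30% coinsurance on $900 = $270. Member pays $270; OOP now $1,586.90.
#3 ($3,108): 30% coinsurance on $3,108 = $932.40. Member pays $932.40; OOP now $2,519.30.
Total paid by the member: $1,316.90 + $270 + $932.40 = $2,519.30.

$2,519.30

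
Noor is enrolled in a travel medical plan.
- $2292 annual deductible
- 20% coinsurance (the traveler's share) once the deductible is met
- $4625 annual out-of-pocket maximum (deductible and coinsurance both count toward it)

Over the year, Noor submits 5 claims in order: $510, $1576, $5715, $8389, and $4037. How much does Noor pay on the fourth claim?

Bill 1, $510: entire amount goes to the deductible. Cost to traveler: $510. OOP to date $510.
Bill 2, $1576: all of it applies to the deductible. Traveler owes $1576 (running OOP $2086).
Bill 3, $5715: $206 to deductible, leaving $5509; traveler's 20% is $1101.80. Cost to traveler: $1307.80. OOP to date $3393.80.
Bill 4, $8389: deductible met; 20% of $8389 = $1677.80. That would push OOP to $5071.60, over the $4625 cap, so traveler pays $4625 − $3393.80 = $1231.20.

$1231.20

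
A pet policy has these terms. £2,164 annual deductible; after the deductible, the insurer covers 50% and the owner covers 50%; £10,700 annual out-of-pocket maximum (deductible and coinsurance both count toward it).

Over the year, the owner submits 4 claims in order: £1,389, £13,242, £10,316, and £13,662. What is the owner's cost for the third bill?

£2,302.50

#1 (£1,389): all of it applies to the deductible. Owner pays £1,389; OOP now £1,389.
#2 (£13,242): £775 finishes the deductible; £12,467 goes to coinsurance; 50% of £12,467 = £6,233.50. Owner owes £7,008.50 (running OOP £8,397.50).
#3 (£10,316): 50% coinsurance on £10,316 = £5,158. That would push OOP to £13,555.50, over the £10,700 cap, so owner pays £10,700 − £8,397.50 = £2,302.50.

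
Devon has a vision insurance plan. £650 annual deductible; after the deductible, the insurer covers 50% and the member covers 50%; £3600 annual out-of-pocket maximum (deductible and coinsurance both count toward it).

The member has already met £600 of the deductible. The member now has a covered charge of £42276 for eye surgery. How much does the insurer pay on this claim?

£39276

Remaining deductible: £650 − £600 = £50.
The remaining £42226 (= £42276 − £50) moves to coinsurance.
Coinsurance: £42226 × 50% = £21113.
That puts the member's cost at £50 + £21113 = £21163 before any cap.
Adding £21163 to the £600 already spent would give £21763, which exceeds the £3600 cap; the member pays just £3600 − £600 = £3000.
The plan picks up £42276 − £3000 = £39276.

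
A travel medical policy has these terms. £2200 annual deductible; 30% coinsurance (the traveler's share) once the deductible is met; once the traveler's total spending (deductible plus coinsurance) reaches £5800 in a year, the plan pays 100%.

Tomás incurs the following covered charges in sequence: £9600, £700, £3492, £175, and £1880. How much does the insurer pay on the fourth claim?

£122.50

Claim 1 (£9600): deductible takes £2200, £7400 remains; traveler's 30% is £2220. Traveler pays £4420; OOP now £4420. Insurer: £9600 − £4420 = £5180.
Claim 2 (£700): deductible already satisfied, so traveler's share is 30% × £700 = £210. Traveler owes £210 (running OOP £4630). Insurer: £700 − £210 = £490.
Claim 3 (£3492): deductible met; 30% of £3492 = £1047.60. Traveler pays £1047.60; OOP now £5677.60. Plan pays £3492 − £1047.60 = £2444.40.
Claim 4 (£175): deductible met; 30% of £175 = £52.50. Cost to traveler: £52.50. OOP to date £5730.10. Plan pays £175 − £52.50 = £122.50.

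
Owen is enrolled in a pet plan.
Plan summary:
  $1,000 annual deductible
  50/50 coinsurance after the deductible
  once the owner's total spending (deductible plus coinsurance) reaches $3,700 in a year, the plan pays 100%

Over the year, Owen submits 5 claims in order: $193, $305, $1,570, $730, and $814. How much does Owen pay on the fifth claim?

#1 ($193): fully absorbed by the deductible. Owner owes $193 (running OOP $193).
#2 ($305): fully absorbed by the deductible. Owner owes $305 (running OOP $498).
#3 ($1,570): $502 to deductible, leaving $1,068; coinsurance $1,068 × 50% = $534. Owner owes $1,036 (running OOP $1,534).
#4 ($730): deductible already satisfied, so owner's share is 50% × $730 = $365. Owner owes $365 (running OOP $1,899).
#5 ($814): 50% coinsurance on $814 = $407. Cost to owner: $407. OOP to date $2,306.

$407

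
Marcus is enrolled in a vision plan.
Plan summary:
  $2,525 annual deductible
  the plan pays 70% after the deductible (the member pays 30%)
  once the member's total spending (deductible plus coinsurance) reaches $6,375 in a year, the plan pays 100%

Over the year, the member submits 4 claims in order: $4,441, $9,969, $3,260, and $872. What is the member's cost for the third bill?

$284.50

Claim 1 — $4,441: $2,525 finishes the deductible; $1,916 goes to coinsurance; 30% of $1,916 = $574.80. Cost to member: $3,099.80. OOP to date $3,099.80.
Claim 2 — $9,969: 30% coinsurance on $9,969 = $2,990.70. Member pays $2,990.70; OOP now $6,090.50.
Claim 3 — $3,260: deductible met; 30% of $3,260 = $978. That would push OOP to $7,068.50, over the $6,375 cap, so member pays $6,375 − $6,090.50 = $284.50.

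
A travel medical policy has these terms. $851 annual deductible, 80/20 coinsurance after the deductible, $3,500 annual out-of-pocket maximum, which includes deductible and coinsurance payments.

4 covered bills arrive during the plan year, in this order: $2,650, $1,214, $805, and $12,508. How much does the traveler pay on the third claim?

$161

#1 ($2,650): $851 to deductible, leaving $1,799; 20% of $1,799 = $359.80. Traveler owes $1,210.80 (running OOP $1,210.80).
#2 ($1,214): deductible already satisfied, so traveler's share is 20% × $1,214 = $242.80. Traveler owes $242.80 (running OOP $1,453.60).
#3 ($805): deductible met; 20% of $805 = $161. Traveler owes $161 (running OOP $1,614.60).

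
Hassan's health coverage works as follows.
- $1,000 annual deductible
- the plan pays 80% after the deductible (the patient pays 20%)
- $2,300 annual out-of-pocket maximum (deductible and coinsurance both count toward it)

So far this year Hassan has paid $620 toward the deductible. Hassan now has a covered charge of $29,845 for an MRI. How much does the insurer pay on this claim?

$28,165

Deductible still to meet: $1,000 − $620 = $380.
The remaining $29,465 (= $29,845 − $380) moves to coinsurance.
20% of $29,465 = $5,893 falls to the patient.
Patient responsibility before any cap: $380 + $5,893 = $6,273.
Year-to-date out-of-pocket would reach $620 + $6,273 = $6,893, above the $2,300 maximum, so the patient pays only $2,300 − $620 = $1,680.
The insurer covers the remainder: $29,845 − $1,680 = $28,165.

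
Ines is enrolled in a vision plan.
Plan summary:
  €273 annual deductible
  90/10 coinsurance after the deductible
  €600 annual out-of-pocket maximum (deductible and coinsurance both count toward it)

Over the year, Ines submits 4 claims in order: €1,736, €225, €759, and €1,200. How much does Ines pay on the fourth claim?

€82.30

Claim 1 — €1,736: €273 to deductible, leaving €1,463; member's 10% is €146.30. Cost to member: €419.30. OOP to date €419.30.
Claim 2 — €225: 10% coinsurance on €225 = €22.50. Member owes €22.50 (running OOP €441.80).
Claim 3 — €759: 10% coinsurance on €759 = €75.90. Member pays €75.90; OOP now €517.70.
Claim 4 — €1,200: 10% coinsurance on €1,200 = €120. OOP would hit €637.70 > €600, so the cap limits the member to €600 − €517.70 = €82.30.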